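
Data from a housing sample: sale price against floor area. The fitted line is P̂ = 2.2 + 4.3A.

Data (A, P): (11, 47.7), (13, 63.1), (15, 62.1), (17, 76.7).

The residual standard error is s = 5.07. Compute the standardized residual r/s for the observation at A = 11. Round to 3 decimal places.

-0.355

P̂ = 2.2 + 4.3·11 = 49.5
r = 47.7 − 49.5 = -1.8
r/s = -1.8 / 5.07 = -0.355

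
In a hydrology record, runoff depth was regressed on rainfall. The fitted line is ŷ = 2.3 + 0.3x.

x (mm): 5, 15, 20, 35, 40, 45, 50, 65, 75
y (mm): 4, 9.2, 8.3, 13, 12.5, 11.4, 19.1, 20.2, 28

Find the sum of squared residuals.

x=5: ŷ = 2.3 + 0.3·5 = 3.8; r = 4 − 3.8 = 0.2
x=15: ŷ = 2.3 + 0.3·15 = 6.8; r = 9.2 − 6.8 = 2.4
x=20: ŷ = 2.3 + 0.3·20 = 8.3; r = 8.3 − 8.3 = 0
x=35: ŷ = 2.3 + 0.3·35 = 12.8; r = 13 − 12.8 = 0.2
x=40: ŷ = 2.3 + 0.3·40 = 14.3; r = 12.5 − 14.3 = -1.8
x=45: ŷ = 2.3 + 0.3·45 = 15.8; r = 11.4 − 15.8 = -4.4
x=50: ŷ = 2.3 + 0.3·50 = 17.3; r = 19.1 − 17.3 = 1.8
x=65: ŷ = 2.3 + 0.3·65 = 21.8; r = 20.2 − 21.8 = -1.6
x=75: ŷ = 2.3 + 0.3·75 = 24.8; r = 28 − 24.8 = 3.2
SSE = 0.04 + 5.76 + 0 + 0.04 + 3.24 + 19.36 + 3.24 + 2.56 + 10.24 = 44.48

SSE = 44.48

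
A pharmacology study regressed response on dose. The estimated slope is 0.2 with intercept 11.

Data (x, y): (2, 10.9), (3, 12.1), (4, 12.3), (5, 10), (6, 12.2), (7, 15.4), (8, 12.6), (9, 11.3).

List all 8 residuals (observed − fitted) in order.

x=2: ŷ = 11 + 0.2·2 = 11.4; e = 10.9 − 11.4 = -0.5
x=3: ŷ = 11 + 0.2·3 = 11.6; e = 12.1 − 11.6 = 0.5
x=4: ŷ = 11 + 0.2·4 = 11.8; e = 12.3 − 11.8 = 0.5
x=5: ŷ = 11 + 0.2·5 = 12; e = 10 − 12 = -2
x=6: ŷ = 11 + 0.2·6 = 12.2; e = 12.2 − 12.2 = 0
x=7: ŷ = 11 + 0.2·7 = 12.4; e = 15.4 − 12.4 = 3
x=8: ŷ = 11 + 0.2·8 = 12.6; e = 12.6 − 12.6 = 0
x=9: ŷ = 11 + 0.2·9 = 12.8; e = 11.3 − 12.8 = -1.5

-0.5, 0.5, 0.5, -2, 0, 3, 0, -1.5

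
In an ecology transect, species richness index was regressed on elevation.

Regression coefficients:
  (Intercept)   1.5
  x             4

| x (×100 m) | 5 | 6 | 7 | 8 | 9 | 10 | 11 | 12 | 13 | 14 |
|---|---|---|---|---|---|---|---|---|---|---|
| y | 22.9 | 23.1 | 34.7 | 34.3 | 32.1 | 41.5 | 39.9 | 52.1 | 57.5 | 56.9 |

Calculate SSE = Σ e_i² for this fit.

x=5: ŷ = 1.5 + 4·5 = 21.5; e = 22.9 − 21.5 = 1.4
x=6: ŷ = 1.5 + 4·6 = 25.5; e = 23.1 − 25.5 = -2.4
x=7: ŷ = 1.5 + 4·7 = 29.5; e = 34.7 − 29.5 = 5.2
x=8: ŷ = 1.5 + 4·8 = 33.5; e = 34.3 − 33.5 = 0.8
x=9: ŷ = 1.5 + 4·9 = 37.5; e = 32.1 − 37.5 = -5.4
x=10: ŷ = 1.5 + 4·10 = 41.5; e = 41.5 − 41.5 = 0
x=11: ŷ = 1.5 + 4·11 = 45.5; e = 39.9 − 45.5 = -5.6
x=12: ŷ = 1.5 + 4·12 = 49.5; e = 52.1 − 49.5 = 2.6
x=13: ŷ = 1.5 + 4·13 = 53.5; e = 57.5 − 53.5 = 4
x=14: ŷ = 1.5 + 4·14 = 57.5; e = 56.9 − 57.5 = -0.6
SSE = 1.96 + 5.76 + 27.04 + 0.64 + 29.16 + 0 + 31.36 + 6.76 + 16 + 0.36 = 119.04

SSE = 119.04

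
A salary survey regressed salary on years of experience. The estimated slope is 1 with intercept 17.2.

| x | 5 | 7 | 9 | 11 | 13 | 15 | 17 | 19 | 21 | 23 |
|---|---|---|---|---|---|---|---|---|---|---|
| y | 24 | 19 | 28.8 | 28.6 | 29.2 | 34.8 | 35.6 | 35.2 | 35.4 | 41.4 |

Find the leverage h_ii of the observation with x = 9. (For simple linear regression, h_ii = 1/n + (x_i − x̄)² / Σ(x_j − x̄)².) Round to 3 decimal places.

x̄ = (5 + 7 + 9 + 11 + 13 + 15 + 17 + 19 + 21 + 23)/10 = 14
Σ(x − x̄)² = 81 + 49 + 25 + 9 + 1 + 1 + 9 + 25 + 49 + 81 = 330
h = 1/10 + (-5)²/330 = 0.1 + 0.0757576 = 0.176

h = 0.176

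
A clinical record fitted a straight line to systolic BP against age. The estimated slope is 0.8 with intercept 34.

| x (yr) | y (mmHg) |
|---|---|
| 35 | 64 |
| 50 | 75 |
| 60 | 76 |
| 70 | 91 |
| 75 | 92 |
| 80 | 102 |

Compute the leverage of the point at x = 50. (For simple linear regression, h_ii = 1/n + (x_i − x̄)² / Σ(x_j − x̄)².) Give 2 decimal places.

x̄ = (35 + 50 + 60 + 70 + 75 + 80)/6 = 61.6667
Σ(x − x̄)² = 711.111 + 136.111 + 2.77778 + 69.4444 + 177.778 + 336.111 = 1433.33
h = 1/6 + (-11.6667)²/1433.33 = 0.166667 + 0.0949612 = 0.26

h = 0.26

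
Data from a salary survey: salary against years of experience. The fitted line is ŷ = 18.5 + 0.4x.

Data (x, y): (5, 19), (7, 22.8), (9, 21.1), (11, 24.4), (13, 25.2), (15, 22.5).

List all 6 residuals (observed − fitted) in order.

-1.5, 1.5, -1, 1.5, 1.5, -2

x=5: ŷ = 18.5 + 0.4·5 = 20.5; r = 19 − 20.5 = -1.5
x=7: ŷ = 18.5 + 0.4·7 = 21.3; r = 22.8 − 21.3 = 1.5
x=9: ŷ = 18.5 + 0.4·9 = 22.1; r = 21.1 − 22.1 = -1
x=11: ŷ = 18.5 + 0.4·11 = 22.9; r = 24.4 − 22.9 = 1.5
x=13: ŷ = 18.5 + 0.4·13 = 23.7; r = 25.2 − 23.7 = 1.5
x=15: ŷ = 18.5 + 0.4·15 = 24.5; r = 22.5 − 24.5 = -2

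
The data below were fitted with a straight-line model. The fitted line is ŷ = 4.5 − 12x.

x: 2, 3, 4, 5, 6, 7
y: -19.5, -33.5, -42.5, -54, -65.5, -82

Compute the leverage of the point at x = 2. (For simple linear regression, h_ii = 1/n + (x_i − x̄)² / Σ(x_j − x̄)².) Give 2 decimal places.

h = 0.52

x̄ = (2 + 3 + 4 + 5 + 6 + 7)/6 = 4.5
Σ(x − x̄)² = 6.25 + 2.25 + 0.25 + 0.25 + 2.25 + 6.25 = 17.5
h = 1/6 + (-2.5)²/17.5 = 0.166667 + 0.357143 = 0.52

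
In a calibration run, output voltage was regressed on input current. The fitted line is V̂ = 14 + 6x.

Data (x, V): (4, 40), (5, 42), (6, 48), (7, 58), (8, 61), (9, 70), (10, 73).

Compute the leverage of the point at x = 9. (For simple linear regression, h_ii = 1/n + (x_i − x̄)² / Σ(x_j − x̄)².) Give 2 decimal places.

h = 0.29

x̄ = (4 + 5 + 6 + 7 + 8 + 9 + 10)/7 = 7
Σ(x − x̄)² = 9 + 4 + 1 + 0 + 1 + 4 + 9 = 28
h = 1/7 + (2)²/28 = 0.142857 + 0.142857 = 0.29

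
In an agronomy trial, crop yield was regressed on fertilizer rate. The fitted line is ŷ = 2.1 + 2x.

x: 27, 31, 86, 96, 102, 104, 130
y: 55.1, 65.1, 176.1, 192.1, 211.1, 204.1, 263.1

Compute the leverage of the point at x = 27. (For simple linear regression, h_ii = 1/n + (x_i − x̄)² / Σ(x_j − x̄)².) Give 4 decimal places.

h = 0.4815

x̄ = (27 + 31 + 86 + 96 + 102 + 104 + 130)/7 = 82.2857
Σ(x − x̄)² = 3056.51 + 2630.22 + 13.7959 + 188.082 + 388.653 + 471.51 + 2276.65 = 9025.43
h = 1/7 + (-55.2857)²/9025.43 = 0.142857 + 0.338655 = 0.4815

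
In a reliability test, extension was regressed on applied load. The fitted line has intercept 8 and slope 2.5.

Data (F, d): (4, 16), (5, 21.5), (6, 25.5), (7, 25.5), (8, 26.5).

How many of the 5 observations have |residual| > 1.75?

2

F=4: ŷ = 8 + 2.5·4 = 18; r = 16 − 18 = -2
F=5: ŷ = 8 + 2.5·5 = 20.5; r = 21.5 − 20.5 = 1
F=6: ŷ = 8 + 2.5·6 = 23; r = 25.5 − 23 = 2.5
F=7: ŷ = 8 + 2.5·7 = 25.5; r = 25.5 − 25.5 = 0
F=8: ŷ = 8 + 2.5·8 = 28; r = 26.5 − 28 = -1.5
|r| > 1.75: F=4 (|r|=2), F=6 (|r|=2.5) → 2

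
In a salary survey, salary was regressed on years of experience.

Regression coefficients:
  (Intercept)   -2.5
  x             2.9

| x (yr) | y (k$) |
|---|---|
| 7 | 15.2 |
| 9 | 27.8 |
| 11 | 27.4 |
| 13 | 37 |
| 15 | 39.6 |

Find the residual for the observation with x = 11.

ŷ = -2.5 + 2.9·11 = 29.4
r = 27.4 − 29.4 = -2

r = -2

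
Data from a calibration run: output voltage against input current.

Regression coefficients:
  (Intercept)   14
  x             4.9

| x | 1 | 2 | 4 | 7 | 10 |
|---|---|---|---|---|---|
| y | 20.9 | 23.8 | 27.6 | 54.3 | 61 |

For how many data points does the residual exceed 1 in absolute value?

4

x=1: ŷ = 14 + 4.9·1 = 18.9; e = 20.9 − 18.9 = 2
x=2: ŷ = 14 + 4.9·2 = 23.8; e = 23.8 − 23.8 = 0
x=4: ŷ = 14 + 4.9·4 = 33.6; e = 27.6 − 33.6 = -6
x=7: ŷ = 14 + 4.9·7 = 48.3; e = 54.3 − 48.3 = 6
x=10: ŷ = 14 + 4.9·10 = 63; e = 61 − 63 = -2
|e| > 1: x=1 (|e|=2), x=4 (|e|=6), x=7 (|e|=6), x=10 (|e|=2) → 4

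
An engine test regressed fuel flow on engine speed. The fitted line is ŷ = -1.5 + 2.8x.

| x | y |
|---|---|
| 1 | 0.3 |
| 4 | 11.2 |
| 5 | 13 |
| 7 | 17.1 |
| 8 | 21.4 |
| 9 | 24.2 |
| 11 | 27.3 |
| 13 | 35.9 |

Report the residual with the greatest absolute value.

x=1: ŷ = -1.5 + 2.8·1 = 1.3; e = 0.3 − 1.3 = -1
x=4: ŷ = -1.5 + 2.8·4 = 9.7; e = 11.2 − 9.7 = 1.5
x=5: ŷ = -1.5 + 2.8·5 = 12.5; e = 13 − 12.5 = 0.5
x=7: ŷ = -1.5 + 2.8·7 = 18.1; e = 17.1 − 18.1 = -1
x=8: ŷ = -1.5 + 2.8·8 = 20.9; e = 21.4 − 20.9 = 0.5
x=9: ŷ = -1.5 + 2.8·9 = 23.7; e = 24.2 − 23.7 = 0.5
x=11: ŷ = -1.5 + 2.8·11 = 29.3; e = 27.3 − 29.3 = -2
x=13: ŷ = -1.5 + 2.8·13 = 34.9; e = 35.9 − 34.9 = 1
Largest |e| is 2 at x = 11, residual -2.

e = -2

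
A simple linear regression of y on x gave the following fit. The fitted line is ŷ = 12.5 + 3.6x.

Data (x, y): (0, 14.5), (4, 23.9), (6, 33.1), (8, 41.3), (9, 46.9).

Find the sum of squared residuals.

x=0: ŷ = 12.5 + 3.6·0 = 12.5; e = 14.5 − 12.5 = 2
x=4: ŷ = 12.5 + 3.6·4 = 26.9; e = 23.9 − 26.9 = -3
x=6: ŷ = 12.5 + 3.6·6 = 34.1; e = 33.1 − 34.1 = -1
x=8: ŷ = 12.5 + 3.6·8 = 41.3; e = 41.3 − 41.3 = 0
x=9: ŷ = 12.5 + 3.6·9 = 44.9; e = 46.9 − 44.9 = 2
SSE = 4 + 9 + 1 + 0 + 4 = 18

SSE = 18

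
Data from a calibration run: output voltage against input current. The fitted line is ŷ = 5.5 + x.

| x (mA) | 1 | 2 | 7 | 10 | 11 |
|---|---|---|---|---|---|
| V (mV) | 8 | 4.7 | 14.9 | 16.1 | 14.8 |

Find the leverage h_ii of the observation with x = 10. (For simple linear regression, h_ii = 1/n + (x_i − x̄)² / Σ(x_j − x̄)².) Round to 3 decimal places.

x̄ = (1 + 2 + 7 + 10 + 11)/5 = 6.2
Σ(x − x̄)² = 27.04 + 17.64 + 0.64 + 14.44 + 23.04 = 82.8
h = 1/5 + (3.8)²/82.8 = 0.2 + 0.174396 = 0.374

h = 0.374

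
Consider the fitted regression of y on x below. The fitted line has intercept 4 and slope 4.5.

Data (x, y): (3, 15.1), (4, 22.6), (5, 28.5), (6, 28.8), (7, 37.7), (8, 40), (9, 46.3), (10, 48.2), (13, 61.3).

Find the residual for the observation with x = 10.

r = -0.8

ŷ = 4 + 4.5·10 = 49
r = 48.2 − 49 = -0.8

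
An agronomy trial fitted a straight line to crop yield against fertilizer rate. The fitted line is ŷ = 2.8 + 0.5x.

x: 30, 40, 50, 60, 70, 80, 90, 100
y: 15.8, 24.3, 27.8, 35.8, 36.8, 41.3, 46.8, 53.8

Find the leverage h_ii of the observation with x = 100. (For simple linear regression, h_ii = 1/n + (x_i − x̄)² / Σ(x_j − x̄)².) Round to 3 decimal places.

x̄ = (30 + 40 + 50 + 60 + 70 + 80 + 90 + 100)/8 = 65
Σ(x − x̄)² = 1225 + 625 + 225 + 25 + 25 + 225 + 625 + 1225 = 4200
h = 1/8 + (35)²/4200 = 0.125 + 0.291667 = 0.417

h = 0.417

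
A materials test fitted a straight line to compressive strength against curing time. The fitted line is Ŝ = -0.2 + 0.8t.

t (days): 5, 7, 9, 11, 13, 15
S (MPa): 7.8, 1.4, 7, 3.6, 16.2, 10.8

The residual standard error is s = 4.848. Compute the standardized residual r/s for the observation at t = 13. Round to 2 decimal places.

1.24

Ŝ = -0.2 + 0.8·13 = 10.2
r = 16.2 − 10.2 = 6
r/s = 6 / 4.848 = 1.24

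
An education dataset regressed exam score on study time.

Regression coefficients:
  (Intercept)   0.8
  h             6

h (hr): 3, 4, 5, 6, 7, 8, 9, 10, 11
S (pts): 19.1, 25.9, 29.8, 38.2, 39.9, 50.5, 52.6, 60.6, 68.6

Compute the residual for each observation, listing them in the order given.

h=3: ŷ = 0.8 + 6·3 = 18.8; r = 19.1 − 18.8 = 0.3
h=4: ŷ = 0.8 + 6·4 = 24.8; r = 25.9 − 24.8 = 1.1
h=5: ŷ = 0.8 + 6·5 = 30.8; r = 29.8 − 30.8 = -1
h=6: ŷ = 0.8 + 6·6 = 36.8; r = 38.2 − 36.8 = 1.4
h=7: ŷ = 0.8 + 6·7 = 42.8; r = 39.9 − 42.8 = -2.9
h=8: ŷ = 0.8 + 6·8 = 48.8; r = 50.5 − 48.8 = 1.7
h=9: ŷ = 0.8 + 6·9 = 54.8; r = 52.6 − 54.8 = -2.2
h=10: ŷ = 0.8 + 6·10 = 60.8; r = 60.6 − 60.8 = -0.2
h=11: ŷ = 0.8 + 6·11 = 66.8; r = 68.6 − 66.8 = 1.8

0.3, 1.1, -1, 1.4, -2.9, 1.7, -2.2, -0.2, 1.8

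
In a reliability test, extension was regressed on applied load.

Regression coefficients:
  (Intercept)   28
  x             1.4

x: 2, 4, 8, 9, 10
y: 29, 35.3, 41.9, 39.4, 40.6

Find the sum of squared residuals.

SSE = 16.82

x=2: ŷ = 28 + 1.4·2 = 30.8; r = 29 − 30.8 = -1.8
x=4: ŷ = 28 + 1.4·4 = 33.6; r = 35.3 − 33.6 = 1.7
x=8: ŷ = 28 + 1.4·8 = 39.2; r = 41.9 − 39.2 = 2.7
x=9: ŷ = 28 + 1.4·9 = 40.6; r = 39.4 − 40.6 = -1.2
x=10: ŷ = 28 + 1.4·10 = 42; r = 40.6 − 42 = -1.4
SSE = 3.24 + 2.89 + 7.29 + 1.44 + 1.96 = 16.82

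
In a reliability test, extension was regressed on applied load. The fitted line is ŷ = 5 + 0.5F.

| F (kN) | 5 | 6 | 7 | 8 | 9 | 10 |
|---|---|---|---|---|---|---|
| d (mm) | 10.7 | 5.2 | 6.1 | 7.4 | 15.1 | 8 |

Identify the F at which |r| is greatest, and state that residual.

F=5: ŷ = 5 + 0.5·5 = 7.5; r = 10.7 − 7.5 = 3.2
F=6: ŷ = 5 + 0.5·6 = 8; r = 5.2 − 8 = -2.8
F=7: ŷ = 5 + 0.5·7 = 8.5; r = 6.1 − 8.5 = -2.4
F=8: ŷ = 5 + 0.5·8 = 9; r = 7.4 − 9 = -1.6
F=9: ŷ = 5 + 0.5·9 = 9.5; r = 15.1 − 9.5 = 5.6
F=10: ŷ = 5 + 0.5·10 = 10; r = 8 − 10 = -2
Largest |r| is 5.6 at F = 9, residual 5.6.

F = 9, r = 5.6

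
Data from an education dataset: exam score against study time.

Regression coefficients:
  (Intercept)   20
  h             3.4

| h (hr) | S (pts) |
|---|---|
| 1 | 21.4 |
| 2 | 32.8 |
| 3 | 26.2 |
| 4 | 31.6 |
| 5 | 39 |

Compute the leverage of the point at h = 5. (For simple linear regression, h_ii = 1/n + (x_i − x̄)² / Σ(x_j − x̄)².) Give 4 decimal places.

h = 0.6000

h̄ = (1 + 2 + 3 + 4 + 5)/5 = 3
Σ(h − h̄)² = 4 + 1 + 0 + 1 + 4 = 10
h = 1/5 + (2)²/10 = 0.2 + 0.4 = 0.6000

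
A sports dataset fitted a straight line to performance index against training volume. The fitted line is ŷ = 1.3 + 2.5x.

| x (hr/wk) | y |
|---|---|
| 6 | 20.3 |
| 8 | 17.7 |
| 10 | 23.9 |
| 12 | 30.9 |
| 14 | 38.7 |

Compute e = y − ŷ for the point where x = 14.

e = 2.4

ŷ = 1.3 + 2.5·14 = 36.3
e = 38.7 − 36.3 = 2.4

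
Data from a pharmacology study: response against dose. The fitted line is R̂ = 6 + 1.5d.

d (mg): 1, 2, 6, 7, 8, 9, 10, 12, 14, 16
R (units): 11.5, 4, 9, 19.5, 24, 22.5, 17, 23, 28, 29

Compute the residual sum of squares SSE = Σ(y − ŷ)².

SSE = 150

d=1: R̂ = 6 + 1.5·1 = 7.5; e = 11.5 − 7.5 = 4
d=2: R̂ = 6 + 1.5·2 = 9; e = 4 − 9 = -5
d=6: R̂ = 6 + 1.5·6 = 15; e = 9 − 15 = -6
d=7: R̂ = 6 + 1.5·7 = 16.5; e = 19.5 − 16.5 = 3
d=8: R̂ = 6 + 1.5·8 = 18; e = 24 − 18 = 6
d=9: R̂ = 6 + 1.5·9 = 19.5; e = 22.5 − 19.5 = 3
d=10: R̂ = 6 + 1.5·10 = 21; e = 17 − 21 = -4
d=12: R̂ = 6 + 1.5·12 = 24; e = 23 − 24 = -1
d=14: R̂ = 6 + 1.5·14 = 27; e = 28 − 27 = 1
d=16: R̂ = 6 + 1.5·16 = 30; e = 29 − 30 = -1
SSE = 16 + 25 + 36 + 9 + 36 + 9 + 16 + 1 + 1 + 1 = 150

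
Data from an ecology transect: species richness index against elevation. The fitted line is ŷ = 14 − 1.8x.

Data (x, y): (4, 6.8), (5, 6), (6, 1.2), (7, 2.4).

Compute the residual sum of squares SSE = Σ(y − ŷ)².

x=4: ŷ = 14 − 1.8·4 = 6.8; r = 6.8 − 6.8 = 0
x=5: ŷ = 14 − 1.8·5 = 5; r = 6 − 5 = 1
x=6: ŷ = 14 − 1.8·6 = 3.2; r = 1.2 − 3.2 = -2
x=7: ŷ = 14 − 1.8·7 = 1.4; r = 2.4 − 1.4 = 1
SSE = 0 + 1 + 4 + 1 = 6

SSE = 6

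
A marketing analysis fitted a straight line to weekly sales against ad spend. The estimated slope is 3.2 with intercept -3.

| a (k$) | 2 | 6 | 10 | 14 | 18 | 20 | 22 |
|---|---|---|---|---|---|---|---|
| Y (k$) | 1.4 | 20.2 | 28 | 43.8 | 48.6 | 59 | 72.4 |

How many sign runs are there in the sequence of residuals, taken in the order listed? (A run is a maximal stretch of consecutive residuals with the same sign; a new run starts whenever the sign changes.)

6 runs

a=2: ŷ = -3 + 3.2·2 = 3.4; r = 1.4 − 3.4 = -2
a=6: ŷ = -3 + 3.2·6 = 16.2; r = 20.2 − 16.2 = 4
a=10: ŷ = -3 + 3.2·10 = 29; r = 28 − 29 = -1
a=14: ŷ = -3 + 3.2·14 = 41.8; r = 43.8 − 41.8 = 2
a=18: ŷ = -3 + 3.2·18 = 54.6; r = 48.6 − 54.6 = -6
a=20: ŷ = -3 + 3.2·20 = 61; r = 59 − 61 = -2
a=22: ŷ = -3 + 3.2·22 = 67.4; r = 72.4 − 67.4 = 5
Signs: − + − + − − +
Runs: −×1, +×1, −×1, +×1, −×2, +×1 → 6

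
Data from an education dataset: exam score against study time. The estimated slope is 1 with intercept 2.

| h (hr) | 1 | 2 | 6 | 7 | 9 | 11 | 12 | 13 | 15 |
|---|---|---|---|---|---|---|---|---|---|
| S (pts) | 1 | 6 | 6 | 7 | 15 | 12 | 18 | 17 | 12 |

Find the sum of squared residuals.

h=1: ŷ = 2 + 1 = 3; e = 1 − 3 = -2
h=2: ŷ = 2 + 2 = 4; e = 6 − 4 = 2
h=6: ŷ = 2 + 6 = 8; e = 6 − 8 = -2
h=7: ŷ = 2 + 7 = 9; e = 7 − 9 = -2
h=9: ŷ = 2 + 9 = 11; e = 15 − 11 = 4
h=11: ŷ = 2 + 11 = 13; e = 12 − 13 = -1
h=12: ŷ = 2 + 12 = 14; e = 18 − 14 = 4
h=13: ŷ = 2 + 13 = 15; e = 17 − 15 = 2
h=15: ŷ = 2 + 15 = 17; e = 12 − 17 = -5
SSE = 4 + 4 + 4 + 4 + 16 + 1 + 16 + 4 + 25 = 78

SSE = 78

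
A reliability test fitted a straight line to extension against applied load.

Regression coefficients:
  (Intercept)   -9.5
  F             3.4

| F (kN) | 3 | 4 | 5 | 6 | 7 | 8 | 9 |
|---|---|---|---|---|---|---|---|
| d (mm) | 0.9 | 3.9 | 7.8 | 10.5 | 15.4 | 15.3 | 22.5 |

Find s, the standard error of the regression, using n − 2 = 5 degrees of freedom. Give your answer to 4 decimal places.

F=3: ŷ = -9.5 + 3.4·3 = 0.7; r = 0.9 − 0.7 = 0.2
F=4: ŷ = -9.5 + 3.4·4 = 4.1; r = 3.9 − 4.1 = -0.2
F=5: ŷ = -9.5 + 3.4·5 = 7.5; r = 7.8 − 7.5 = 0.3
F=6: ŷ = -9.5 + 3.4·6 = 10.9; r = 10.5 − 10.9 = -0.4
F=7: ŷ = -9.5 + 3.4·7 = 14.3; r = 15.4 − 14.3 = 1.1
F=8: ŷ = -9.5 + 3.4·8 = 17.7; r = 15.3 − 17.7 = -2.4
F=9: ŷ = -9.5 + 3.4·9 = 21.1; r = 22.5 − 21.1 = 1.4
SSE = 0.04 + 0.04 + 0.09 + 0.16 + 1.21 + 5.76 + 1.96 = 9.26
s = √(9.26/5) = √1.852 ≈ 1.3609

s = 1.3609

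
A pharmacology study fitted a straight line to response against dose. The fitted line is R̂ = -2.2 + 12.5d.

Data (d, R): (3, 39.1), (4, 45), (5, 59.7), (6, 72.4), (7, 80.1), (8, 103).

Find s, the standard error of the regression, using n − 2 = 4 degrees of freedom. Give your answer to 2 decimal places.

s = 4.38

d=3: R̂ = -2.2 + 12.5·3 = 35.3; e = 39.1 − 35.3 = 3.8
d=4: R̂ = -2.2 + 12.5·4 = 47.8; e = 45 − 47.8 = -2.8
d=5: R̂ = -2.2 + 12.5·5 = 60.3; e = 59.7 − 60.3 = -0.6
d=6: R̂ = -2.2 + 12.5·6 = 72.8; e = 72.4 − 72.8 = -0.4
d=7: R̂ = -2.2 + 12.5·7 = 85.3; e = 80.1 − 85.3 = -5.2
d=8: R̂ = -2.2 + 12.5·8 = 97.8; e = 103 − 97.8 = 5.2
SSE = 14.44 + 7.84 + 0.36 + 0.16 + 27.04 + 27.04 = 76.88
s = √(76.88/4) = √19.22 ≈ 4.38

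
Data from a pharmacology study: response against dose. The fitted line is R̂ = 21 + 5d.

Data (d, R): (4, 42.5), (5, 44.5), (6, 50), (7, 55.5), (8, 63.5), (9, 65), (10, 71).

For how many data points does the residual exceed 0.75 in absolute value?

d=4: R̂ = 21 + 5·4 = 41; e = 42.5 − 41 = 1.5
d=5: R̂ = 21 + 5·5 = 46; e = 44.5 − 46 = -1.5
d=6: R̂ = 21 + 5·6 = 51; e = 50 − 51 = -1
d=7: R̂ = 21 + 5·7 = 56; e = 55.5 − 56 = -0.5
d=8: R̂ = 21 + 5·8 = 61; e = 63.5 − 61 = 2.5
d=9: R̂ = 21 + 5·9 = 66; e = 65 − 66 = -1
d=10: R̂ = 21 + 5·10 = 71; e = 71 − 71 = 0
|e| > 0.75: d=4 (|e|=1.5), d=5 (|e|=1.5), d=6 (|e|=1), d=8 (|e|=2.5), d=9 (|e|=1) → 5

5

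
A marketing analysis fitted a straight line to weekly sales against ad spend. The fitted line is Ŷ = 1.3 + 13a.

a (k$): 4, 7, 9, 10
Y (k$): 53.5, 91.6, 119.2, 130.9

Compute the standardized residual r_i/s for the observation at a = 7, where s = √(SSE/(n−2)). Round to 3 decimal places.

-0.808

a=4: Ŷ = 1.3 + 13·4 = 53.3; r = 53.5 − 53.3 = 0.2
a=7: Ŷ = 1.3 + 13·7 = 92.3; r = 91.6 − 92.3 = -0.7
a=9: Ŷ = 1.3 + 13·9 = 118.3; r = 119.2 − 118.3 = 0.9
a=10: Ŷ = 1.3 + 13·10 = 131.3; r = 130.9 − 131.3 = -0.4
SSE = 0.04 + 0.49 + 0.81 + 0.16 = 1.5
s = √(1.5/2) = 0.866025
r/s = -0.7 / 0.866025 = -0.808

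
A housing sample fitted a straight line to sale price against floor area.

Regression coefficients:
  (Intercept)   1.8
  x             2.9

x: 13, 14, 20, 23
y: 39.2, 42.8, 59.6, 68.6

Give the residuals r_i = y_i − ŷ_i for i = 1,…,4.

x=13: ŷ = 1.8 + 2.9·13 = 39.5; r = 39.2 − 39.5 = -0.3
x=14: ŷ = 1.8 + 2.9·14 = 42.4; r = 42.8 − 42.4 = 0.4
x=20: ŷ = 1.8 + 2.9·20 = 59.8; r = 59.6 − 59.8 = -0.2
x=23: ŷ = 1.8 + 2.9·23 = 68.5; r = 68.6 − 68.5 = 0.1

-0.3, 0.4, -0.2, 0.1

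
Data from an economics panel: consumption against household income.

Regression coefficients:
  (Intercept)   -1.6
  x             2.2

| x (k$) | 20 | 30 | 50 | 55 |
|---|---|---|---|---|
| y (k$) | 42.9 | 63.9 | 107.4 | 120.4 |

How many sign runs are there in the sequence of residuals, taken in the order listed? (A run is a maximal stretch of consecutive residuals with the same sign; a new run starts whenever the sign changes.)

3 runs

x=20: ŷ = -1.6 + 2.2·20 = 42.4; r = 42.9 − 42.4 = 0.5
x=30: ŷ = -1.6 + 2.2·30 = 64.4; r = 63.9 − 64.4 = -0.5
x=50: ŷ = -1.6 + 2.2·50 = 108.4; r = 107.4 − 108.4 = -1
x=55: ŷ = -1.6 + 2.2·55 = 119.4; r = 120.4 − 119.4 = 1
Signs: + − − +
Runs: +×1, −×2, +×1 → 3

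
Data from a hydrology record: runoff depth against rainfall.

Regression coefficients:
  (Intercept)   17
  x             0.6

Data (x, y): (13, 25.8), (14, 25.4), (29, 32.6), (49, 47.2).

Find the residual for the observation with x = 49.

ŷ = 17 + 0.6·49 = 46.4
e = 47.2 − 46.4 = 0.8

e = 0.8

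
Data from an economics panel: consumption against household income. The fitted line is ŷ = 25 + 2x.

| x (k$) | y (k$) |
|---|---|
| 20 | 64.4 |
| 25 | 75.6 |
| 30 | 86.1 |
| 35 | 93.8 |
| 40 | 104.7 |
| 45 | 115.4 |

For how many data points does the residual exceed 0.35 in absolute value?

5

x=20: ŷ = 25 + 2·20 = 65; e = 64.4 − 65 = -0.6
x=25: ŷ = 25 + 2·25 = 75; e = 75.6 − 75 = 0.6
x=30: ŷ = 25 + 2·30 = 85; e = 86.1 − 85 = 1.1
x=35: ŷ = 25 + 2·35 = 95; e = 93.8 − 95 = -1.2
x=40: ŷ = 25 + 2·40 = 105; e = 104.7 − 105 = -0.3
x=45: ŷ = 25 + 2·45 = 115; e = 115.4 − 115 = 0.4
|e| > 0.35: x=20 (|e|=0.6), x=25 (|e|=0.6), x=30 (|e|=1.1), x=35 (|e|=1.2), x=45 (|e|=0.4) → 5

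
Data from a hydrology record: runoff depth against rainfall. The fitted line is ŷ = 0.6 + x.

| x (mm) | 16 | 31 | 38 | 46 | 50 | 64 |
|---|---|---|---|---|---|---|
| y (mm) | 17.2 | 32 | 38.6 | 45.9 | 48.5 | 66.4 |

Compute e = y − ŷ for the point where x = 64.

ŷ = 0.6 + 64 = 64.6
e = 66.4 − 64.6 = 1.8

e = 1.8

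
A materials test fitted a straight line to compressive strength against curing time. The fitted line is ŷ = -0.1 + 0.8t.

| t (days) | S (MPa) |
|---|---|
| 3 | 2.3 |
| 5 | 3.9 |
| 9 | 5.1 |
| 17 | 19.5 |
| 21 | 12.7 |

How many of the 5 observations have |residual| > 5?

1

t=3: ŷ = -0.1 + 0.8·3 = 2.3; e = 2.3 − 2.3 = 0
t=5: ŷ = -0.1 + 0.8·5 = 3.9; e = 3.9 − 3.9 = 0
t=9: ŷ = -0.1 + 0.8·9 = 7.1; e = 5.1 − 7.1 = -2
t=17: ŷ = -0.1 + 0.8·17 = 13.5; e = 19.5 − 13.5 = 6
t=21: ŷ = -0.1 + 0.8·21 = 16.7; e = 12.7 − 16.7 = -4
|e| > 5: t=17 (|e|=6) → 1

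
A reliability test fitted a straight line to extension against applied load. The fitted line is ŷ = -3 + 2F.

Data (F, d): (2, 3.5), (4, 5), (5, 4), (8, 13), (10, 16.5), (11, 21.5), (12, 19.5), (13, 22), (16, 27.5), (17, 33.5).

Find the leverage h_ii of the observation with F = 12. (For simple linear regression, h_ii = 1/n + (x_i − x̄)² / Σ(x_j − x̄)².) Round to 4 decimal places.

h = 0.1213

F̄ = (2 + 4 + 5 + 8 + 10 + 11 + 12 + 13 + 16 + 17)/10 = 9.8
Σ(F − F̄)² = 60.84 + 33.64 + 23.04 + 3.24 + 0.04 + 1.44 + 4.84 + 10.24 + 38.44 + 51.84 = 227.6
h = 1/10 + (2.2)²/227.6 = 0.1 + 0.0212654 = 0.1213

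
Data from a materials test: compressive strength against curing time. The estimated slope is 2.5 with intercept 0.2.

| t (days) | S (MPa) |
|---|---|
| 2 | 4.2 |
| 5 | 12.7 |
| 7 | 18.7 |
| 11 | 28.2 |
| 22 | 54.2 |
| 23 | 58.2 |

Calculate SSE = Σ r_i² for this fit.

t=2: ŷ = 0.2 + 2.5·2 = 5.2; r = 4.2 − 5.2 = -1
t=5: ŷ = 0.2 + 2.5·5 = 12.7; r = 12.7 − 12.7 = 0
t=7: ŷ = 0.2 + 2.5·7 = 17.7; r = 18.7 − 17.7 = 1
t=11: ŷ = 0.2 + 2.5·11 = 27.7; r = 28.2 − 27.7 = 0.5
t=22: ŷ = 0.2 + 2.5·22 = 55.2; r = 54.2 − 55.2 = -1
t=23: ŷ = 0.2 + 2.5·23 = 57.7; r = 58.2 − 57.7 = 0.5
SSE = 1 + 0 + 1 + 0.25 + 1 + 0.25 = 3.5

SSE = 3.5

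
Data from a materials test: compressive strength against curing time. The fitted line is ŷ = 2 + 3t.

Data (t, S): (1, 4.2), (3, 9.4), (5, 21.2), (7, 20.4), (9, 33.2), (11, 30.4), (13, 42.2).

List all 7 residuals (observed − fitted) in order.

t=1: ŷ = 2 + 3·1 = 5; r = 4.2 − 5 = -0.8
t=3: ŷ = 2 + 3·3 = 11; r = 9.4 − 11 = -1.6
t=5: ŷ = 2 + 3·5 = 17; r = 21.2 − 17 = 4.2
t=7: ŷ = 2 + 3·7 = 23; r = 20.4 − 23 = -2.6
t=9: ŷ = 2 + 3·9 = 29; r = 33.2 − 29 = 4.2
t=11: ŷ = 2 + 3·11 = 35; r = 30.4 − 35 = -4.6
t=13: ŷ = 2 + 3·13 = 41; r = 42.2 − 41 = 1.2

-0.8, -1.6, 4.2, -2.6, 4.2, -4.6, 1.2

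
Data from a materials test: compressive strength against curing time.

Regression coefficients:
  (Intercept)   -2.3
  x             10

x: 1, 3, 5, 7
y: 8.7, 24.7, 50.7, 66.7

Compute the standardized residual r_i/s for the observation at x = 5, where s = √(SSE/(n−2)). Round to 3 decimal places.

0.949

x=1: ŷ = -2.3 + 10·1 = 7.7; r = 8.7 − 7.7 = 1
x=3: ŷ = -2.3 + 10·3 = 27.7; r = 24.7 − 27.7 = -3
x=5: ŷ = -2.3 + 10·5 = 47.7; r = 50.7 − 47.7 = 3
x=7: ŷ = -2.3 + 10·7 = 67.7; r = 66.7 − 67.7 = -1
SSE = 1 + 9 + 9 + 1 = 20
s = √(20/2) = 3.16228
r/s = 3 / 3.16228 = 0.949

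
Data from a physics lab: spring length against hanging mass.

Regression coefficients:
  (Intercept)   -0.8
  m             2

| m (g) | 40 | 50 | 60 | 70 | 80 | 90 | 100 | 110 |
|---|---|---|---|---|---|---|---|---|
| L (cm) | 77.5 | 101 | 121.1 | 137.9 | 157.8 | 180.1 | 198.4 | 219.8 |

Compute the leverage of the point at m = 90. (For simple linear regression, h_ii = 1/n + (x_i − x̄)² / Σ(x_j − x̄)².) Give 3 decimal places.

h = 0.179

m̄ = (40 + 50 + 60 + 70 + 80 + 90 + 100 + 110)/8 = 75
Σ(m − m̄)² = 1225 + 625 + 225 + 25 + 25 + 225 + 625 + 1225 = 4200
h = 1/8 + (15)²/4200 = 0.125 + 0.0535714 = 0.179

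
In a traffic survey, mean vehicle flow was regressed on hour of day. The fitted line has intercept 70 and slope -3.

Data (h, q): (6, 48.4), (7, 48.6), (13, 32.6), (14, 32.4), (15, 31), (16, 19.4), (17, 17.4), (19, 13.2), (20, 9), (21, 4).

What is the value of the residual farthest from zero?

r = 6

h=6: q̂ = 70 − 3·6 = 52; r = 48.4 − 52 = -3.6
h=7: q̂ = 70 − 3·7 = 49; r = 48.6 − 49 = -0.4
h=13: q̂ = 70 − 3·13 = 31; r = 32.6 − 31 = 1.6
h=14: q̂ = 70 − 3·14 = 28; r = 32.4 − 28 = 4.4
h=15: q̂ = 70 − 3·15 = 25; r = 31 − 25 = 6
h=16: q̂ = 70 − 3·16 = 22; r = 19.4 − 22 = -2.6
h=17: q̂ = 70 − 3·17 = 19; r = 17.4 − 19 = -1.6
h=19: q̂ = 70 − 3·19 = 13; r = 13.2 − 13 = 0.2
h=20: q̂ = 70 − 3·20 = 10; r = 9 − 10 = -1
h=21: q̂ = 70 − 3·21 = 7; r = 4 − 7 = -3
Largest |r| is 6 at h = 15, residual 6.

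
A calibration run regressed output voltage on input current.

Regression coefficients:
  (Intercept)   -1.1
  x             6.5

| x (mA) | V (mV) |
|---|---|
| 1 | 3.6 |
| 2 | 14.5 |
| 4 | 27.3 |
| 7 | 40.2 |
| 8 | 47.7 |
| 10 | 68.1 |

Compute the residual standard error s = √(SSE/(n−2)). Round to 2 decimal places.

x=1: V̂ = -1.1 + 6.5·1 = 5.4; r = 3.6 − 5.4 = -1.8
x=2: V̂ = -1.1 + 6.5·2 = 11.9; r = 14.5 − 11.9 = 2.6
x=4: V̂ = -1.1 + 6.5·4 = 24.9; r = 27.3 − 24.9 = 2.4
x=7: V̂ = -1.1 + 6.5·7 = 44.4; r = 40.2 − 44.4 = -4.2
x=8: V̂ = -1.1 + 6.5·8 = 50.9; r = 47.7 − 50.9 = -3.2
x=10: V̂ = -1.1 + 6.5·10 = 63.9; r = 68.1 − 63.9 = 4.2
SSE = 3.24 + 6.76 + 5.76 + 17.64 + 10.24 + 17.64 = 61.28
s = √(61.28/4) = √15.32 ≈ 3.91

s = 3.91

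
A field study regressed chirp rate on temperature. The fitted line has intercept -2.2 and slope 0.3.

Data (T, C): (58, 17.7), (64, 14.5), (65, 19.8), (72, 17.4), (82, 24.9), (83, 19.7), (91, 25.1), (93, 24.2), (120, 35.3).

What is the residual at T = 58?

r = 2.5

ŷ = -2.2 + 0.3·58 = 15.2
r = 17.7 − 15.2 = 2.5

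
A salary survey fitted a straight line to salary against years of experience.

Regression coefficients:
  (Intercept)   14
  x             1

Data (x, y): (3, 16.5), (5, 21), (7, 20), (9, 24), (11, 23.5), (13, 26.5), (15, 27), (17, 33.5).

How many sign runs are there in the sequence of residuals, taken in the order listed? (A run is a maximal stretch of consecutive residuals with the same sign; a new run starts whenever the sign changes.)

6 runs

x=3: ŷ = 14 + 3 = 17; e = 16.5 − 17 = -0.5
x=5: ŷ = 14 + 5 = 19; e = 21 − 19 = 2
x=7: ŷ = 14 + 7 = 21; e = 20 − 21 = -1
x=9: ŷ = 14 + 9 = 23; e = 24 − 23 = 1
x=11: ŷ = 14 + 11 = 25; e = 23.5 − 25 = -1.5
x=13: ŷ = 14 + 13 = 27; e = 26.5 − 27 = -0.5
x=15: ŷ = 14 + 15 = 29; e = 27 − 29 = -2
x=17: ŷ = 14 + 17 = 31; e = 33.5 − 31 = 2.5
Signs: − + − + − − − +
Runs: −×1, +×1, −×1, +×1, −×3, +×1 → 6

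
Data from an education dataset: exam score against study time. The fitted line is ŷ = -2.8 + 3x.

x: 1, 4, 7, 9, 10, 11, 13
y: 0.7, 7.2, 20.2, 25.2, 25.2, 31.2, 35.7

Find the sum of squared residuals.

x=1: ŷ = -2.8 + 3·1 = 0.2; r = 0.7 − 0.2 = 0.5
x=4: ŷ = -2.8 + 3·4 = 9.2; r = 7.2 − 9.2 = -2
x=7: ŷ = -2.8 + 3·7 = 18.2; r = 20.2 − 18.2 = 2
x=9: ŷ = -2.8 + 3·9 = 24.2; r = 25.2 − 24.2 = 1
x=10: ŷ = -2.8 + 3·10 = 27.2; r = 25.2 − 27.2 = -2
x=11: ŷ = -2.8 + 3·11 = 30.2; r = 31.2 − 30.2 = 1
x=13: ŷ = -2.8 + 3·13 = 36.2; r = 35.7 − 36.2 = -0.5
SSE = 0.25 + 4 + 4 + 1 + 4 + 1 + 0.25 = 14.5

SSE = 14.5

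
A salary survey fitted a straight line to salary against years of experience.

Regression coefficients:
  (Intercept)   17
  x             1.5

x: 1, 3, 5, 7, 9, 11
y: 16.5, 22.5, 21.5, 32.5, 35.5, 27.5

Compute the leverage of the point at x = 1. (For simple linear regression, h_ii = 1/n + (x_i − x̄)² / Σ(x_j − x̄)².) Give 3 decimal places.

h = 0.524

x̄ = (1 + 3 + 5 + 7 + 9 + 11)/6 = 6
Σ(x − x̄)² = 25 + 9 + 1 + 1 + 9 + 25 = 70
h = 1/6 + (-5)²/70 = 0.166667 + 0.357143 = 0.524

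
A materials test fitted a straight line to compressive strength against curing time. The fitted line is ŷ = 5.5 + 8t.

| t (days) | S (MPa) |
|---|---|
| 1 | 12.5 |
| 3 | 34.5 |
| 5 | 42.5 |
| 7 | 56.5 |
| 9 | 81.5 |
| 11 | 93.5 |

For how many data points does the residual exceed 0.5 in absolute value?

5

t=1: ŷ = 5.5 + 8·1 = 13.5; r = 12.5 − 13.5 = -1
t=3: ŷ = 5.5 + 8·3 = 29.5; r = 34.5 − 29.5 = 5
t=5: ŷ = 5.5 + 8·5 = 45.5; r = 42.5 − 45.5 = -3
t=7: ŷ = 5.5 + 8·7 = 61.5; r = 56.5 − 61.5 = -5
t=9: ŷ = 5.5 + 8·9 = 77.5; r = 81.5 − 77.5 = 4
t=11: ŷ = 5.5 + 8·11 = 93.5; r = 93.5 − 93.5 = 0
|r| > 0.5: t=1 (|r|=1), t=3 (|r|=5), t=5 (|r|=3), t=7 (|r|=5), t=9 (|r|=4) → 5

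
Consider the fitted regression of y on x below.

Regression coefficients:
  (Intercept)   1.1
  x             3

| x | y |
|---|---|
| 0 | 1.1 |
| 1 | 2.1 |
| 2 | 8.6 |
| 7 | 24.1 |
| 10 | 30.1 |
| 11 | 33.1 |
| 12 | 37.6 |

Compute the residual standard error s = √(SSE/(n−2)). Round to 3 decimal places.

x=0: ŷ = 1.1 + 3·0 = 1.1; e = 1.1 − 1.1 = 0
x=1: ŷ = 1.1 + 3·1 = 4.1; e = 2.1 − 4.1 = -2
x=2: ŷ = 1.1 + 3·2 = 7.1; e = 8.6 − 7.1 = 1.5
x=7: ŷ = 1.1 + 3·7 = 22.1; e = 24.1 − 22.1 = 2
x=10: ŷ = 1.1 + 3·10 = 31.1; e = 30.1 − 31.1 = -1
x=11: ŷ = 1.1 + 3·11 = 34.1; e = 33.1 − 34.1 = -1
x=12: ŷ = 1.1 + 3·12 = 37.1; e = 37.6 − 37.1 = 0.5
SSE = 0 + 4 + 2.25 + 4 + 1 + 1 + 0.25 = 12.5
s = √(12.5/5) = √2.5 ≈ 1.581

s = 1.581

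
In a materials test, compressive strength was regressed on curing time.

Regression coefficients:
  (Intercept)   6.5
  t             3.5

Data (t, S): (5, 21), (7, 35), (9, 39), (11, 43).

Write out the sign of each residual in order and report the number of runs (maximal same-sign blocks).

3 runs

t=5: ŷ = 6.5 + 3.5·5 = 24; r = 21 − 24 = -3
t=7: ŷ = 6.5 + 3.5·7 = 31; r = 35 − 31 = 4
t=9: ŷ = 6.5 + 3.5·9 = 38; r = 39 − 38 = 1
t=11: ŷ = 6.5 + 3.5·11 = 45; r = 43 − 45 = -2
Signs: − + + −
Runs: −×1, +×2, −×1 → 3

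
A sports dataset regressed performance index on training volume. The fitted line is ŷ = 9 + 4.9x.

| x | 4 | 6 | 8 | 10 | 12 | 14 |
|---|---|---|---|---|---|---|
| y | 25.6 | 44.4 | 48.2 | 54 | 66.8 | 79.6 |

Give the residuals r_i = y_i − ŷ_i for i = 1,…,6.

-3, 6, 0, -4, -1, 2

x=4: ŷ = 9 + 4.9·4 = 28.6; r = 25.6 − 28.6 = -3
x=6: ŷ = 9 + 4.9·6 = 38.4; r = 44.4 − 38.4 = 6
x=8: ŷ = 9 + 4.9·8 = 48.2; r = 48.2 − 48.2 = 0
x=10: ŷ = 9 + 4.9·10 = 58; r = 54 − 58 = -4
x=12: ŷ = 9 + 4.9·12 = 67.8; r = 66.8 − 67.8 = -1
x=14: ŷ = 9 + 4.9·14 = 77.6; r = 79.6 − 77.6 = 2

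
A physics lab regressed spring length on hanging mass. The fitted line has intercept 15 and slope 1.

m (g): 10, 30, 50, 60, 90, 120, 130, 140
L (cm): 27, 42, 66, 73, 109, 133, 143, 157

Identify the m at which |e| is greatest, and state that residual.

m = 90, e = 4

m=10: ŷ = 15 + 10 = 25; e = 27 − 25 = 2
m=30: ŷ = 15 + 30 = 45; e = 42 − 45 = -3
m=50: ŷ = 15 + 50 = 65; e = 66 − 65 = 1
m=60: ŷ = 15 + 60 = 75; e = 73 − 75 = -2
m=90: ŷ = 15 + 90 = 105; e = 109 − 105 = 4
m=120: ŷ = 15 + 120 = 135; e = 133 − 135 = -2
m=130: ŷ = 15 + 130 = 145; e = 143 − 145 = -2
m=140: ŷ = 15 + 140 = 155; e = 157 − 155 = 2
Largest |e| is 4 at m = 90, residual 4.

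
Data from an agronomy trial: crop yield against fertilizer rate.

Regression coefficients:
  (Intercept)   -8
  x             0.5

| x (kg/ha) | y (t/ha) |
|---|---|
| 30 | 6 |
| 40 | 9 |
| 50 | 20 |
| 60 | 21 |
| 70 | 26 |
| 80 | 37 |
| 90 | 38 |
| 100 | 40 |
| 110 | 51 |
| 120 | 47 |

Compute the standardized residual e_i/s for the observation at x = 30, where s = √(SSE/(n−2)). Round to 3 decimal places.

x=30: ŷ = -8 + 0.5·30 = 7; e = 6 − 7 = -1
x=40: ŷ = -8 + 0.5·40 = 12; e = 9 − 12 = -3
x=50: ŷ = -8 + 0.5·50 = 17; e = 20 − 17 = 3
x=60: ŷ = -8 + 0.5·60 = 22; e = 21 − 22 = -1
x=70: ŷ = -8 + 0.5·70 = 27; e = 26 − 27 = -1
x=80: ŷ = -8 + 0.5·80 = 32; e = 37 − 32 = 5
x=90: ŷ = -8 + 0.5·90 = 37; e = 38 − 37 = 1
x=100: ŷ = -8 + 0.5·100 = 42; e = 40 − 42 = -2
x=110: ŷ = -8 + 0.5·110 = 47; e = 51 − 47 = 4
x=120: ŷ = -8 + 0.5·120 = 52; e = 47 − 52 = -5
SSE = 1 + 9 + 9 + 1 + 1 + 25 + 1 + 4 + 16 + 25 = 92
s = √(92/8) = 3.39116
e/s = -1 / 3.39116 = -0.295

-0.295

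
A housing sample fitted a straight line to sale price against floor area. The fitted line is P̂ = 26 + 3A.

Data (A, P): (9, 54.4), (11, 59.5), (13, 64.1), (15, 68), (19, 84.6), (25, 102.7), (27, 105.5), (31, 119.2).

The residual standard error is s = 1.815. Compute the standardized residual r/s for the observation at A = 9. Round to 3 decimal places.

P̂ = 26 + 3·9 = 53
r = 54.4 − 53 = 1.4
r/s = 1.4 / 1.815 = 0.771

0.771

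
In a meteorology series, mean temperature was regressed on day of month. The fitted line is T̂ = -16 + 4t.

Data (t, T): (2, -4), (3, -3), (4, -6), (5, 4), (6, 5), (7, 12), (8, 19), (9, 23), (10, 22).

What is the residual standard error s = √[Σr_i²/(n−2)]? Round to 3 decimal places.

t=2: T̂ = -16 + 4·2 = -8; r = -4 − (-8) = 4
t=3: T̂ = -16 + 4·3 = -4; r = -3 − (-4) = 1
t=4: T̂ = -16 + 4·4 = 0; r = -6 − 0 = -6
t=5: T̂ = -16 + 4·5 = 4; r = 4 − 4 = 0
t=6: T̂ = -16 + 4·6 = 8; r = 5 − 8 = -3
t=7: T̂ = -16 + 4·7 = 12; r = 12 − 12 = 0
t=8: T̂ = -16 + 4·8 = 16; r = 19 − 16 = 3
t=9: T̂ = -16 + 4·9 = 20; r = 23 − 20 = 3
t=10: T̂ = -16 + 4·10 = 24; r = 22 − 24 = -2
SSE = 16 + 1 + 36 + 0 + 9 + 0 + 9 + 9 + 4 = 84
s = √(84/7) = √12 ≈ 3.464

s = 3.464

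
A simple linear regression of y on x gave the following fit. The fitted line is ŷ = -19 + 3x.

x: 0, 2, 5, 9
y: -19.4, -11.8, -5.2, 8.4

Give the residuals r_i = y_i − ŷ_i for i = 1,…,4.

-0.4, 1.2, -1.2, 0.4

x=0: ŷ = -19 + 3·0 = -19; r = -19.4 − (-19) = -0.4
x=2: ŷ = -19 + 3·2 = -13; r = -11.8 − (-13) = 1.2
x=5: ŷ = -19 + 3·5 = -4; r = -5.2 − (-4) = -1.2
x=9: ŷ = -19 + 3·9 = 8; r = 8.4 − 8 = 0.4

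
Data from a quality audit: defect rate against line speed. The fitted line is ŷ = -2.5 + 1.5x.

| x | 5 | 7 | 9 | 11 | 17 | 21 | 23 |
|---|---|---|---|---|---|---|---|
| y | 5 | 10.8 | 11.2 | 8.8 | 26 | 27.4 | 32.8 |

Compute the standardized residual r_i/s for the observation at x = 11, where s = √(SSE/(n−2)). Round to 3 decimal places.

x=5: ŷ = -2.5 + 1.5·5 = 5; r = 5 − 5 = 0
x=7: ŷ = -2.5 + 1.5·7 = 8; r = 10.8 − 8 = 2.8
x=9: ŷ = -2.5 + 1.5·9 = 11; r = 11.2 − 11 = 0.2
x=11: ŷ = -2.5 + 1.5·11 = 14; r = 8.8 − 14 = -5.2
x=17: ŷ = -2.5 + 1.5·17 = 23; r = 26 − 23 = 3
x=21: ŷ = -2.5 + 1.5·21 = 29; r = 27.4 − 29 = -1.6
x=23: ŷ = -2.5 + 1.5·23 = 32; r = 32.8 − 32 = 0.8
SSE = 0 + 7.84 + 0.04 + 27.04 + 9 + 2.56 + 0.64 = 47.12
s = √(47.12/5) = 3.06985
r/s = -5.2 / 3.06985 = -1.694

-1.694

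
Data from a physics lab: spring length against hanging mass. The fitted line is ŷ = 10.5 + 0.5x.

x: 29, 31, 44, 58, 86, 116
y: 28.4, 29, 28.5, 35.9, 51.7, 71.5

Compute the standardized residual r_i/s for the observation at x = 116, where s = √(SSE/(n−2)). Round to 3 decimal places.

0.763

x=29: ŷ = 10.5 + 0.5·29 = 25; r = 28.4 − 25 = 3.4
x=31: ŷ = 10.5 + 0.5·31 = 26; r = 29 − 26 = 3
x=44: ŷ = 10.5 + 0.5·44 = 32.5; r = 28.5 − 32.5 = -4
x=58: ŷ = 10.5 + 0.5·58 = 39.5; r = 35.9 − 39.5 = -3.6
x=86: ŷ = 10.5 + 0.5·86 = 53.5; r = 51.7 − 53.5 = -1.8
x=116: ŷ = 10.5 + 0.5·116 = 68.5; r = 71.5 − 68.5 = 3
SSE = 11.56 + 9 + 16 + 12.96 + 3.24 + 9 = 61.76
s = √(61.76/4) = 3.92938
r/s = 3 / 3.92938 = 0.763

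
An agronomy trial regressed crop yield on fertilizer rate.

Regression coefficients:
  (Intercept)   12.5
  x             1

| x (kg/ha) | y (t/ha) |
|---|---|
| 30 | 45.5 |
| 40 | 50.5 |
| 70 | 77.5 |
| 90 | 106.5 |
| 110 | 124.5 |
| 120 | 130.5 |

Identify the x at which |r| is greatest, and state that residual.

x = 70, r = -5

x=30: ŷ = 12.5 + 30 = 42.5; r = 45.5 − 42.5 = 3
x=40: ŷ = 12.5 + 40 = 52.5; r = 50.5 − 52.5 = -2
x=70: ŷ = 12.5 + 70 = 82.5; r = 77.5 − 82.5 = -5
x=90: ŷ = 12.5 + 90 = 102.5; r = 106.5 − 102.5 = 4
x=110: ŷ = 12.5 + 110 = 122.5; r = 124.5 − 122.5 = 2
x=120: ŷ = 12.5 + 120 = 132.5; r = 130.5 − 132.5 = -2
Largest |r| is 5 at x = 70, residual -5.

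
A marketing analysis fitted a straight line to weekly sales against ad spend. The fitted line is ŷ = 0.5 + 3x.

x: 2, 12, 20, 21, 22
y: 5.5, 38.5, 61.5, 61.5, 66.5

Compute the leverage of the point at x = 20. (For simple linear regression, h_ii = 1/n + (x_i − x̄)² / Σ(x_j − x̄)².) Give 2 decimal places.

x̄ = (2 + 12 + 20 + 21 + 22)/5 = 15.4
Σ(x − x̄)² = 179.56 + 11.56 + 21.16 + 31.36 + 43.56 = 287.2
h = 1/5 + (4.6)²/287.2 = 0.2 + 0.0736769 = 0.27

h = 0.27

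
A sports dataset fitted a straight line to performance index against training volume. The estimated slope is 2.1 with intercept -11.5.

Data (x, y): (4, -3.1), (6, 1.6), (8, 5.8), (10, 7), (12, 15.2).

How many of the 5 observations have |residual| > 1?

2

x=4: ŷ = -11.5 + 2.1·4 = -3.1; e = -3.1 − (-3.1) = 0
x=6: ŷ = -11.5 + 2.1·6 = 1.1; e = 1.6 − 1.1 = 0.5
x=8: ŷ = -11.5 + 2.1·8 = 5.3; e = 5.8 − 5.3 = 0.5
x=10: ŷ = -11.5 + 2.1·10 = 9.5; e = 7 − 9.5 = -2.5
x=12: ŷ = -11.5 + 2.1·12 = 13.7; e = 15.2 − 13.7 = 1.5
|e| > 1: x=10 (|e|=2.5), x=12 (|e|=1.5) → 2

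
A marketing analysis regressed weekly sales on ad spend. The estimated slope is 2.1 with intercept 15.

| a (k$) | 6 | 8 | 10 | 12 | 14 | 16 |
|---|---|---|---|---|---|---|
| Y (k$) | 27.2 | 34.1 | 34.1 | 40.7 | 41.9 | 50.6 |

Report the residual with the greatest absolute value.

e = -2.5

a=6: ŷ = 15 + 2.1·6 = 27.6; e = 27.2 − 27.6 = -0.4
a=8: ŷ = 15 + 2.1·8 = 31.8; e = 34.1 − 31.8 = 2.3
a=10: ŷ = 15 + 2.1·10 = 36; e = 34.1 − 36 = -1.9
a=12: ŷ = 15 + 2.1·12 = 40.2; e = 40.7 − 40.2 = 0.5
a=14: ŷ = 15 + 2.1·14 = 44.4; e = 41.9 − 44.4 = -2.5
a=16: ŷ = 15 + 2.1·16 = 48.6; e = 50.6 − 48.6 = 2
Largest |e| is 2.5 at a = 14, residual -2.5.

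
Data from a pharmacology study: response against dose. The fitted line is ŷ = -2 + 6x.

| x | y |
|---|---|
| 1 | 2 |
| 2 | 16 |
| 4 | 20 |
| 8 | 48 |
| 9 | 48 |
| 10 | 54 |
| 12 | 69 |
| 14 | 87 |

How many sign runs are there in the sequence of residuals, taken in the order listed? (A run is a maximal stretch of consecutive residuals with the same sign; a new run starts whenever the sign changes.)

6 runs

x=1: ŷ = -2 + 6·1 = 4; r = 2 − 4 = -2
x=2: ŷ = -2 + 6·2 = 10; r = 16 − 10 = 6
x=4: ŷ = -2 + 6·4 = 22; r = 20 − 22 = -2
x=8: ŷ = -2 + 6·8 = 46; r = 48 − 46 = 2
x=9: ŷ = -2 + 6·9 = 52; r = 48 − 52 = -4
x=10: ŷ = -2 + 6·10 = 58; r = 54 − 58 = -4
x=12: ŷ = -2 + 6·12 = 70; r = 69 − 70 = -1
x=14: ŷ = -2 + 6·14 = 82; r = 87 − 82 = 5
Signs: − + − + − − − +
Runs: −×1, +×1, −×1, +×1, −×3, +×1 → 6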